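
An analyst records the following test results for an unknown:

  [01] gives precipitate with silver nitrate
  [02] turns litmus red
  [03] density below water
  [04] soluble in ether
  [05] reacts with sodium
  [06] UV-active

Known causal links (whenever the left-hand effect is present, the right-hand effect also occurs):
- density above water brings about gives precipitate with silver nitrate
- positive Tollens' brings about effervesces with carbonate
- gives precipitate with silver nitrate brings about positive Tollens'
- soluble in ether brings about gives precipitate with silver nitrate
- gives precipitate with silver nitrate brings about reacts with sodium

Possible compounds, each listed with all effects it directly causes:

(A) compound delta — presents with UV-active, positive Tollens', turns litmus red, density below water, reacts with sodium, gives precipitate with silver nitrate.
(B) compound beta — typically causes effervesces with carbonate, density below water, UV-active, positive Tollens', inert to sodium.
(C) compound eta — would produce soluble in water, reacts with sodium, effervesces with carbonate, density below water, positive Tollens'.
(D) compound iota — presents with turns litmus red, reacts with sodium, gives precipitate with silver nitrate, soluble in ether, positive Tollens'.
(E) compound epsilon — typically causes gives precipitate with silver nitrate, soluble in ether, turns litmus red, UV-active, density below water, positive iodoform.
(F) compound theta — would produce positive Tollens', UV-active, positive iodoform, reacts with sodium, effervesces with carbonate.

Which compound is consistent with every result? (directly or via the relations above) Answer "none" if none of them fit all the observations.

E

For each candidate, compare predicted effects to what was observed:
(A) compound delta — does not account for soluble in ether
(B) compound beta — fails on gives precipitate with silver nitrate, turns litmus red, soluble in ether, reacts with sodium (predicts inert to sodium, not reacts with sodium)
(C) compound eta — does not account for gives precipitate with silver nitrate, turns litmus red, soluble in ether, UV-active
(D) compound iota — gives precipitate with silver nitrate yes; turns litmus red yes; density below water NO; soluble in ether yes; reacts with sodium yes; UV-active NO
(E) compound epsilon — accounts for every observation (reacts with sodium through gives precipitate with silver nitrate → reacts with sodium)
(F) compound theta — gives precipitate with silver nitrate NO; turns litmus red NO; density below water NO; soluble in ether NO; reacts with sodium yes; UV-active yes
(E) is the only candidate with no mismatches.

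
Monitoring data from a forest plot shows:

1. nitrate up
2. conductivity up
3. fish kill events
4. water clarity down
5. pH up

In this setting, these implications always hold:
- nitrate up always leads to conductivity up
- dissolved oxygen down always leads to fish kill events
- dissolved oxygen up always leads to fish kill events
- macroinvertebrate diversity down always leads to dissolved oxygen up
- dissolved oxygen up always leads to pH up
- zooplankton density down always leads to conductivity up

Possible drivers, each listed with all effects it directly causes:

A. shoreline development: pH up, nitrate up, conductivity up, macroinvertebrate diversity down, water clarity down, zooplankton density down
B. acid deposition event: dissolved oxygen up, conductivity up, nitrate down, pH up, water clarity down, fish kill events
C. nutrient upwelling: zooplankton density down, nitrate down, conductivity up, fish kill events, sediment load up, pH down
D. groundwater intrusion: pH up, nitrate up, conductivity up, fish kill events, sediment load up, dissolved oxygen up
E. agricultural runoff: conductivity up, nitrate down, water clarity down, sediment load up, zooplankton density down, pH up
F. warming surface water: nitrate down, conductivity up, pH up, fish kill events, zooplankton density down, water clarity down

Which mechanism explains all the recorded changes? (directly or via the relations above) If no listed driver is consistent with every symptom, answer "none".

A

Testing each hypothesis:
(A) shoreline development — accounts for every observation (fish kill events through macroinvertebrate diversity down → dissolved oxygen up → fish kill events)
(B) acid deposition event — nitrate up ✗; conductivity up ✓; fish kill events ✓; water clarity down ✓; pH up ✓
(C) nutrient upwelling — fails on nitrate up, water clarity down, pH up (predicts nitrate down, not nitrate up; predicts pH down, not pH up)
(D) groundwater intrusion — nitrate up ✓; conductivity up ✓; fish kill events ✓; water clarity down ✗; pH up ✓
(E) agricultural runoff — nitrate up ✗; conductivity up ✓; fish kill events ✗; water clarity down ✓; pH up ✓
(F) warming surface water — nitrate up ✗; conductivity up ✓; fish kill events ✓; water clarity down ✓; pH up ✓
(A) alone accounts for all the evidence.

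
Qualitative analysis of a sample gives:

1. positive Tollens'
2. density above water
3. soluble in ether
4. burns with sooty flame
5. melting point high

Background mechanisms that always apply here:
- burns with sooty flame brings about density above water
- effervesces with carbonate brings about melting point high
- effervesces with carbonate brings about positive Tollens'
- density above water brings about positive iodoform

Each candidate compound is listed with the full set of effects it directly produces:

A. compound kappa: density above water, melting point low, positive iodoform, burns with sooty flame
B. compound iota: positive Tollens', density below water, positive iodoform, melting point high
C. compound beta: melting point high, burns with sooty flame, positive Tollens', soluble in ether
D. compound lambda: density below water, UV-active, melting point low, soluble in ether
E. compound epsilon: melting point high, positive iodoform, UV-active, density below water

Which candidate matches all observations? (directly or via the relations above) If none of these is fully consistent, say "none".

Per-candidate check:
(A) compound kappa — positive Tollens' -; density above water +; soluble in ether -; burns with sooty flame +; melting point high -
(B) compound iota — fails on density above water, soluble in ether, burns with sooty flame (predicts density below water, not density above water)
(C) compound beta — accounts for every observation (density above water via burns with sooty flame → density above water)
(D) compound lambda — positive Tollens' -; density above water -; soluble in ether +; burns with sooty flame -; melting point high -
(E) compound epsilon — positive Tollens' -; density above water -; soluble in ether -; burns with sooty flame -; melting point high +
(C) alone accounts for all the evidence.

C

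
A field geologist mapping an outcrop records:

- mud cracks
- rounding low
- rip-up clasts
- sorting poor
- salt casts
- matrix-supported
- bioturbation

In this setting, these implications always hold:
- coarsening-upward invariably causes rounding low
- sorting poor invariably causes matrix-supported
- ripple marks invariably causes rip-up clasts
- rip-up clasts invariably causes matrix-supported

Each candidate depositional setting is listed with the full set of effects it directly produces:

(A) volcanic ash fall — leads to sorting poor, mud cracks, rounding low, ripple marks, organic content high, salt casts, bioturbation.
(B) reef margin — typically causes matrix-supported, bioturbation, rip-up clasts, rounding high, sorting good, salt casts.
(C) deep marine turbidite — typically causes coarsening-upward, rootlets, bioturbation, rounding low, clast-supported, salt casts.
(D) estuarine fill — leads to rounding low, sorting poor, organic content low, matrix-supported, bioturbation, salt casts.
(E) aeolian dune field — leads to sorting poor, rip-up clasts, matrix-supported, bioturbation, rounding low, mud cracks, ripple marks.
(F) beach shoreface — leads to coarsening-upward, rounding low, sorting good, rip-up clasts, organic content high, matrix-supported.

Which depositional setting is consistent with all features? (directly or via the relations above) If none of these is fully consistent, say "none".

Testing each hypothesis:
(A) volcanic ash fall — accounts for every observation (rip-up clasts via ripple marks → rip-up clasts)
(B) reef margin — fails on mud cracks, rounding low, sorting poor (predicts rounding high, not rounding low; predicts sorting good, not sorting poor)
(C) deep marine turbidite — fails on mud cracks, rip-up clasts, sorting poor, matrix-supported (predicts clast-supported, not matrix-supported)
(D) estuarine fill — does not account for mud cracks, rip-up clasts
(E) aeolian dune field — mud cracks yes; rounding low yes; rip-up clasts yes; sorting poor yes; salt casts NO; matrix-supported yes; bioturbation yes
(F) beach shoreface — mud cracks NO; rounding low yes; rip-up clasts yes; sorting poor NO; salt casts NO; matrix-supported yes; bioturbation NO
Only (A) is consistent with every observation.

A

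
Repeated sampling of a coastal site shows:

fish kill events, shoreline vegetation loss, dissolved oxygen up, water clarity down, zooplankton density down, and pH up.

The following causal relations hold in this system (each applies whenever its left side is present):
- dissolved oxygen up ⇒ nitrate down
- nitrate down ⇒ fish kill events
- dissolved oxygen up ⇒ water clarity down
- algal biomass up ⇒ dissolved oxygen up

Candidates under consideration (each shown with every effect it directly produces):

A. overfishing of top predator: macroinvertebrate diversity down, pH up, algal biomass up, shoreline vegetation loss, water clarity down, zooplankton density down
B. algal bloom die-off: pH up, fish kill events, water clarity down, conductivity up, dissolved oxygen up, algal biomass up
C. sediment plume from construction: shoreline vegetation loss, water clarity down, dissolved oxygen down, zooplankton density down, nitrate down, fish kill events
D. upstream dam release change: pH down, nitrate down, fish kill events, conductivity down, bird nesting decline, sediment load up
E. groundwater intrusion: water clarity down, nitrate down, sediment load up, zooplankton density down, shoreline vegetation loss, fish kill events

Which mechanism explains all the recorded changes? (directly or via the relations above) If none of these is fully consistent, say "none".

A

For each candidate, compare predicted effects to what was observed:
(A) overfishing of top predator — accounts for every observation (fish kill events by algal biomass up → dissolved oxygen up → nitrate down → fish kill events)
(B) algal bloom die-off — fish kill events match; shoreline vegetation loss miss; dissolved oxygen up match; water clarity down match; zooplankton density down miss; pH up match
(C) sediment plume from construction — fish kill events match; shoreline vegetation loss match; dissolved oxygen up miss; water clarity down match; zooplankton density down match; pH up miss
(D) upstream dam release change — fish kill events match; shoreline vegetation loss miss; dissolved oxygen up miss; water clarity down miss; zooplankton density down miss; pH up miss
(E) groundwater intrusion — does not account for dissolved oxygen up, pH up
(A) alone accounts for all the evidence.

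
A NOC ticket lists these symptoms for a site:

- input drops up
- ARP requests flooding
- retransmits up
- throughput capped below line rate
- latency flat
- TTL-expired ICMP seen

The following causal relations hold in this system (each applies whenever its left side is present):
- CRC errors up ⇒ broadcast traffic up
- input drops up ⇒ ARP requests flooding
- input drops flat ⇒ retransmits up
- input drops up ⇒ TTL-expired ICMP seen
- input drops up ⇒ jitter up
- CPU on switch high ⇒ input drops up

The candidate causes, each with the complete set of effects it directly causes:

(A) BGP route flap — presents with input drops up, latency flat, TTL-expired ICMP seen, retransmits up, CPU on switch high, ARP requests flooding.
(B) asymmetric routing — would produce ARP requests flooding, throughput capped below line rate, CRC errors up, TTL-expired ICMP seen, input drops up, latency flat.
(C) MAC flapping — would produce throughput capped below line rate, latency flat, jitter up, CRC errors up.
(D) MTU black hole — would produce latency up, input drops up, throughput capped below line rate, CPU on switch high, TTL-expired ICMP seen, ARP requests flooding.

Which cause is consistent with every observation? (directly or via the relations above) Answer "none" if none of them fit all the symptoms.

Checking each candidate against the observations:
(A) BGP route flap — does not account for throughput capped below line rate
(B) asymmetric routing — input drops up ✓; ARP requests flooding ✓; retransmits up ✗; throughput capped below line rate ✓; latency flat ✓; TTL-expired ICMP seen ✓
(C) MAC flapping — input drops up ✗; ARP requests flooding ✗; retransmits up ✗; throughput capped below line rate ✓; latency flat ✓; TTL-expired ICMP seen ✗
(D) MTU black hole — input drops up ✓; ARP requests flooding ✓; retransmits up ✗; throughput capped below line rate ✓; latency flat ✗; TTL-expired ICMP seen ✓
No candidate is consistent with all observations.

none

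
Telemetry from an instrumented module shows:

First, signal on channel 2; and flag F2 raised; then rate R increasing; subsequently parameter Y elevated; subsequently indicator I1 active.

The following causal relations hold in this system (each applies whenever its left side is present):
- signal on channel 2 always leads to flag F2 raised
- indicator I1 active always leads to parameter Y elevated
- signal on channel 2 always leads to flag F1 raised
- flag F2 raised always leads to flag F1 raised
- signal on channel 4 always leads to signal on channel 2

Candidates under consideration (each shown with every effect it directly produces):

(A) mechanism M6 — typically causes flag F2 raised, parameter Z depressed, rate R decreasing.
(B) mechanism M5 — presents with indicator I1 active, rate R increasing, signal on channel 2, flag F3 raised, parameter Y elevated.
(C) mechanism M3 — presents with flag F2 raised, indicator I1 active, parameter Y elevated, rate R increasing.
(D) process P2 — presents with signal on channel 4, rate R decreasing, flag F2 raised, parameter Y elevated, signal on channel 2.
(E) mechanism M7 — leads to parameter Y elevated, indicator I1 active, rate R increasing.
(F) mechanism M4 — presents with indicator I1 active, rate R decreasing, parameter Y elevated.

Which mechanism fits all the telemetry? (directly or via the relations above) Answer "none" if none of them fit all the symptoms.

Checking each candidate against the observations:
(A) mechanism M6 — signal on channel 2 NO; flag F2 raised yes; rate R increasing NO; parameter Y elevated NO; indicator I1 active NO
(B) mechanism M5 — signal on channel 2 yes; flag F2 raised yes (through signal on channel 2 → flag F2 raised); rate R increasing yes; parameter Y elevated yes; indicator I1 active yes
(C) mechanism M3 — signal on channel 2 NO; flag F2 raised yes; rate R increasing yes; parameter Y elevated yes; indicator I1 active yes
(D) process P2 — signal on channel 2 yes; flag F2 raised yes; rate R increasing NO; parameter Y elevated yes; indicator I1 active NO
(E) mechanism M7 — does not account for signal on channel 2, flag F2 raised
(F) mechanism M4 — signal on channel 2 NO; flag F2 raised NO; rate R increasing NO; parameter Y elevated yes; indicator I1 active yes
Only (B) is consistent with every observation.

B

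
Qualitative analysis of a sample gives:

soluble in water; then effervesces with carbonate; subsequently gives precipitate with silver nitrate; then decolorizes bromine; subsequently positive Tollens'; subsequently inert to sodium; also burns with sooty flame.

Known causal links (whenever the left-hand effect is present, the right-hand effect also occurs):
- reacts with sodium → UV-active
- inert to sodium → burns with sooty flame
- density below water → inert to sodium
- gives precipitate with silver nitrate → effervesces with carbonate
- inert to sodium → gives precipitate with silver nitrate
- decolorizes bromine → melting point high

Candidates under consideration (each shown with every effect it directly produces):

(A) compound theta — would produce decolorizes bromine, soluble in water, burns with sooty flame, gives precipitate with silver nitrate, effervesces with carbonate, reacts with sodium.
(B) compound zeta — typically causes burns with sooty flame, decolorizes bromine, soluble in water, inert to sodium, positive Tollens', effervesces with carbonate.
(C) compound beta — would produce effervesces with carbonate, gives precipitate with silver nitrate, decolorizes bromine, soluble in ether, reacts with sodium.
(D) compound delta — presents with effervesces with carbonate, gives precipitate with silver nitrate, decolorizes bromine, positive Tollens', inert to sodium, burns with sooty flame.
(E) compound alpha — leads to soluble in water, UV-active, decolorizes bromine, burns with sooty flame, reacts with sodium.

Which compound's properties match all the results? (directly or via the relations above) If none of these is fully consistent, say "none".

Checking each candidate against the observations:
(A) compound theta — soluble in water +; effervesces with carbonate +; gives precipitate with silver nitrate +; decolorizes bromine +; positive Tollens' -; inert to sodium -; burns with sooty flame +
(B) compound zeta — soluble in water +; effervesces with carbonate +; gives precipitate with silver nitrate + (via inert to sodium → gives precipitate with silver nitrate); decolorizes bromine +; positive Tollens' +; inert to sodium +; burns with sooty flame +
(C) compound beta — soluble in water -; effervesces with carbonate +; gives precipitate with silver nitrate +; decolorizes bromine +; positive Tollens' -; inert to sodium -; burns with sooty flame -
(D) compound delta — soluble in water -; effervesces with carbonate +; gives precipitate with silver nitrate +; decolorizes bromine +; positive Tollens' +; inert to sodium +; burns with sooty flame +
(E) compound alpha — soluble in water +; effervesces with carbonate -; gives precipitate with silver nitrate -; decolorizes bromine +; positive Tollens' -; inert to sodium -; burns with sooty flame +
(B) alone accounts for all the evidence.

B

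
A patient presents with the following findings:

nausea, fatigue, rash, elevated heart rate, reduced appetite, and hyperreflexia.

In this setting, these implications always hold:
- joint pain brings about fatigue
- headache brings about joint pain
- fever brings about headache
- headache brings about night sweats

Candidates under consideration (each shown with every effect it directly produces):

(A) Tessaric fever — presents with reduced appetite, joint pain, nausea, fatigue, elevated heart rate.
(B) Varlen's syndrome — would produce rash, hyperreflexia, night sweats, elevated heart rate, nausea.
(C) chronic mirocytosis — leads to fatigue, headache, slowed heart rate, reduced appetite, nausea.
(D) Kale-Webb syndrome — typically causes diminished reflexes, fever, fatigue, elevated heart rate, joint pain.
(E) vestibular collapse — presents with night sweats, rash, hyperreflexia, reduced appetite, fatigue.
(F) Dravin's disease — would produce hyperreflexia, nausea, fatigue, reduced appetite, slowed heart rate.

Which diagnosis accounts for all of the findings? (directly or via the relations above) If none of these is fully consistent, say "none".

For each candidate, compare predicted effects to what was observed:
(A) Tessaric fever — nausea yes; fatigue yes; rash NO; elevated heart rate yes; reduced appetite yes; hyperreflexia NO
(B) Varlen's syndrome — does not account for fatigue, reduced appetite
(C) chronic mirocytosis — fails on rash, elevated heart rate, hyperreflexia (predicts slowed heart rate, not elevated heart rate)
(D) Kale-Webb syndrome — fails on nausea, rash, reduced appetite, hyperreflexia (predicts diminished reflexes, not hyperreflexia)
(E) vestibular collapse — nausea NO; fatigue yes; rash yes; elevated heart rate NO; reduced appetite yes; hyperreflexia yes
(F) Dravin's disease — fails on rash, elevated heart rate (predicts slowed heart rate, not elevated heart rate)
Every candidate fails on at least one observation.

none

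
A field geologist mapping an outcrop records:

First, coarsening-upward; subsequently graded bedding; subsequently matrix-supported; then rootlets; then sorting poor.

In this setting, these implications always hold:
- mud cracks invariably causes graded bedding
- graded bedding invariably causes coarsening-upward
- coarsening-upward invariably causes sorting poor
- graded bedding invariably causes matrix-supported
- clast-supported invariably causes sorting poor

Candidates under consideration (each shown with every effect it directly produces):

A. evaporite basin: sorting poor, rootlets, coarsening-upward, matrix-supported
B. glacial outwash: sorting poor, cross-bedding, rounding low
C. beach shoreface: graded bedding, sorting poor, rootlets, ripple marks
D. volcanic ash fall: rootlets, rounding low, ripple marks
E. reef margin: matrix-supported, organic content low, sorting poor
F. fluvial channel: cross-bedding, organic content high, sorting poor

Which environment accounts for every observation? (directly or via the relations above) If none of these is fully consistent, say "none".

C

Per-candidate check:
(A) evaporite basin — coarsening-upward yes; graded bedding NO; matrix-supported yes; rootlets yes; sorting poor yes
(B) glacial outwash — does not account for coarsening-upward, graded bedding, matrix-supported, rootlets
(C) beach shoreface — accounts for every observation (coarsening-upward through graded bedding → coarsening-upward)
(D) volcanic ash fall — does not account for coarsening-upward, graded bedding, matrix-supported, sorting poor
(E) reef margin — coarsening-upward NO; graded bedding NO; matrix-supported yes; rootlets NO; sorting poor yes
(F) fluvial channel — coarsening-upward NO; graded bedding NO; matrix-supported NO; rootlets NO; sorting poor yes
(C) alone accounts for all the evidence.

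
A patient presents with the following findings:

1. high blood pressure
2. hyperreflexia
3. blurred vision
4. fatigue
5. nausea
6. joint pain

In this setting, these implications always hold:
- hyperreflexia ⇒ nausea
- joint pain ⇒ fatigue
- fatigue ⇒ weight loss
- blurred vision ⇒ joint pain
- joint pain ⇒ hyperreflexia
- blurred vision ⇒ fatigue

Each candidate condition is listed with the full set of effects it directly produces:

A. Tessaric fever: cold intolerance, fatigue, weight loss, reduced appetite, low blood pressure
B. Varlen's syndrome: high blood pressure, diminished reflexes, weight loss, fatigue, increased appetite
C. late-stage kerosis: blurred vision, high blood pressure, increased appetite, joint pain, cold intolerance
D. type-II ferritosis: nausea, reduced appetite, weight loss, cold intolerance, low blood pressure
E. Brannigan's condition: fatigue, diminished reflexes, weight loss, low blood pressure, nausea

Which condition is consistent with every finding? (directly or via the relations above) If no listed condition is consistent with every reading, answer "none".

C

Testing each hypothesis:
(A) Tessaric fever — fails on high blood pressure, hyperreflexia, blurred vision, nausea, joint pain (predicts low blood pressure, not high blood pressure)
(B) Varlen's syndrome — high blood pressure match; hyperreflexia miss; blurred vision miss; fatigue match; nausea miss; joint pain miss
(C) late-stage kerosis — high blood pressure match; hyperreflexia match (via joint pain → hyperreflexia); blurred vision match; fatigue match (via joint pain → fatigue); nausea match (via joint pain → hyperreflexia → nausea); joint pain match
(D) type-II ferritosis — high blood pressure miss; hyperreflexia miss; blurred vision miss; fatigue miss; nausea match; joint pain miss
(E) Brannigan's condition — high blood pressure miss; hyperreflexia miss; blurred vision miss; fatigue match; nausea match; joint pain miss
(C) alone accounts for all the evidence.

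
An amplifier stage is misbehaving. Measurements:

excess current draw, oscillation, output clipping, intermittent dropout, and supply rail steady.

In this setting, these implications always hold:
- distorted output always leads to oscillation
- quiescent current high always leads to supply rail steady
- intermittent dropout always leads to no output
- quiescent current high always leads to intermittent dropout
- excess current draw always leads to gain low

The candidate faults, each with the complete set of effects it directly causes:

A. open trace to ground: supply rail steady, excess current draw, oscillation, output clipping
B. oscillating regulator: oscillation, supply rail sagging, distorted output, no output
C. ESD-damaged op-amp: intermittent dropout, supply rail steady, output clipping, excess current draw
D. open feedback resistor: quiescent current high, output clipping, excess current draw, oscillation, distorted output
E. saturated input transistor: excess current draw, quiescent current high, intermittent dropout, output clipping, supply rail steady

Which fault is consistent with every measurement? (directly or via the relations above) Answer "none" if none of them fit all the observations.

D

Testing each hypothesis:
(A) open trace to ground — excess current draw yes; oscillation yes; output clipping yes; intermittent dropout NO; supply rail steady yes
(B) oscillating regulator — excess current draw NO; oscillation yes; output clipping NO; intermittent dropout NO; supply rail steady NO
(C) ESD-damaged op-amp — excess current draw yes; oscillation NO; output clipping yes; intermittent dropout yes; supply rail steady yes
(D) open feedback resistor — accounts for every observation (intermittent dropout by quiescent current high → intermittent dropout)
(E) saturated input transistor — excess current draw yes; oscillation NO; output clipping yes; intermittent dropout yes; supply rail steady yes
Only (D) is consistent with every observation.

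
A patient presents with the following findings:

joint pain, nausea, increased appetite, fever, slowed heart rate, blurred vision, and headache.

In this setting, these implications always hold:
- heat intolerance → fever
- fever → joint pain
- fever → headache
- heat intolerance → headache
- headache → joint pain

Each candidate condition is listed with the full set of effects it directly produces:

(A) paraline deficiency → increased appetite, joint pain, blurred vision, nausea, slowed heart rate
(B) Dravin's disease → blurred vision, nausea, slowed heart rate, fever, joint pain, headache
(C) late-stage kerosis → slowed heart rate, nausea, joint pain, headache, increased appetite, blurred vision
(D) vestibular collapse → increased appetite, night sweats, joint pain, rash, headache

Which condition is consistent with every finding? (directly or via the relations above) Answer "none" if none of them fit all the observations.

none

Per-candidate check:
(A) paraline deficiency — does not account for fever, headache
(B) Dravin's disease — does not account for increased appetite
(C) late-stage kerosis — does not account for fever
(D) vestibular collapse — joint pain ✓; nausea ✗; increased appetite ✓; fever ✗; slowed heart rate ✗; blurred vision ✗; headache ✓
Every candidate fails on at least one observation.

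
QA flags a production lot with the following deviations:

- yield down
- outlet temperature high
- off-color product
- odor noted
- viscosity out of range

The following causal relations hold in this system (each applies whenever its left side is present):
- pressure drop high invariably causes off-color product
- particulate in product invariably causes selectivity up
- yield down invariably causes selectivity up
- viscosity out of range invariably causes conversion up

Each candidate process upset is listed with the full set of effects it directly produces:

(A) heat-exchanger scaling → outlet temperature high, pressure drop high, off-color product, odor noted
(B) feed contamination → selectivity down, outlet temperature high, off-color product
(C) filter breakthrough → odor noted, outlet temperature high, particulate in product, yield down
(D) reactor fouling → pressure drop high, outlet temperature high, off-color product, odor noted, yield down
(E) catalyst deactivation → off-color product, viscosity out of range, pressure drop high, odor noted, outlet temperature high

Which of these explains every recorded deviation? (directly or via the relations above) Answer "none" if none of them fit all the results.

For each candidate, compare predicted effects to what was observed:
(A) heat-exchanger scaling — yield down ✗; outlet temperature high ✓; off-color product ✓; odor noted ✓; viscosity out of range ✗
(B) feed contamination — yield down ✗; outlet temperature high ✓; off-color product ✓; odor noted ✗; viscosity out of range ✗
(C) filter breakthrough — yield down ✓; outlet temperature high ✓; off-color product ✗; odor noted ✓; viscosity out of range ✗
(D) reactor fouling — does not account for viscosity out of range
(E) catalyst deactivation — yield down ✗; outlet temperature high ✓; off-color product ✓; odor noted ✓; viscosity out of range ✓
None of the listed candidates fits everything.

none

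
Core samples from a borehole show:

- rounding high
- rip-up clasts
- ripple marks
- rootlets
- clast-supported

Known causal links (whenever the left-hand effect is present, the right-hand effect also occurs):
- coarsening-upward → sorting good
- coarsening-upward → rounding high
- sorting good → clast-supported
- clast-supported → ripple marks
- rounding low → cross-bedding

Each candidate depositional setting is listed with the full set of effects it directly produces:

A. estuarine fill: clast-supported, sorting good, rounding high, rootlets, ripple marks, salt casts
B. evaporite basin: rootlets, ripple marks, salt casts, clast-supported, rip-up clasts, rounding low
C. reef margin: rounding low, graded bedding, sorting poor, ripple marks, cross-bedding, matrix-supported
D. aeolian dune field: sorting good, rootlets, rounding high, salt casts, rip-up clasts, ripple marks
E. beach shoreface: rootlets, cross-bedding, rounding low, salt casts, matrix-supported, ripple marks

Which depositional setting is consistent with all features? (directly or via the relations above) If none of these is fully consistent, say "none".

D

Testing each hypothesis:
(A) estuarine fill — rounding high ✓; rip-up clasts ✗; ripple marks ✓; rootlets ✓; clast-supported ✓
(B) evaporite basin — fails on rounding high (predicts rounding low, not rounding high)
(C) reef margin — rounding high ✗; rip-up clasts ✗; ripple marks ✓; rootlets ✗; clast-supported ✗
(D) aeolian dune field — accounts for every observation (clast-supported by sorting good → clast-supported)
(E) beach shoreface — fails on rounding high, rip-up clasts, clast-supported (predicts rounding low, not rounding high; predicts matrix-supported, not clast-supported)
(D) alone accounts for all the evidence.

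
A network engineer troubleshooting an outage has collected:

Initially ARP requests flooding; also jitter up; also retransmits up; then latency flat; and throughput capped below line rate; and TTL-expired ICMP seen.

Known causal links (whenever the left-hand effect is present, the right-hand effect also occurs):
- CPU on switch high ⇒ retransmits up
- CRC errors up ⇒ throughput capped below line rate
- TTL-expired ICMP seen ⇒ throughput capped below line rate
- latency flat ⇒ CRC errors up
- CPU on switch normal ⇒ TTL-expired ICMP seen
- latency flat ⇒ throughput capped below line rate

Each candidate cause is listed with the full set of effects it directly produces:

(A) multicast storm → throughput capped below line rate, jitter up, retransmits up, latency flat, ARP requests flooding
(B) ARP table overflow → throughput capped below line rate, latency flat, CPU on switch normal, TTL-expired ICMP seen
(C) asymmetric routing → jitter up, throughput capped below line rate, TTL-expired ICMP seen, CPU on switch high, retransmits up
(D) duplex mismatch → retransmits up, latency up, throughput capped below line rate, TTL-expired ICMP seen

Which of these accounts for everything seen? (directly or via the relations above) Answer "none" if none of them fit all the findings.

For each candidate, compare predicted effects to what was observed:
(A) multicast storm — does not account for TTL-expired ICMP seen
(B) ARP table overflow — does not account for ARP requests flooding, jitter up, retransmits up
(C) asymmetric routing — ARP requests flooding miss; jitter up match; retransmits up match; latency flat miss; throughput capped below line rate match; TTL-expired ICMP seen match
(D) duplex mismatch — ARP requests flooding miss; jitter up miss; retransmits up match; latency flat miss; throughput capped below line rate match; TTL-expired ICMP seen match
No candidate is consistent with all observations.

none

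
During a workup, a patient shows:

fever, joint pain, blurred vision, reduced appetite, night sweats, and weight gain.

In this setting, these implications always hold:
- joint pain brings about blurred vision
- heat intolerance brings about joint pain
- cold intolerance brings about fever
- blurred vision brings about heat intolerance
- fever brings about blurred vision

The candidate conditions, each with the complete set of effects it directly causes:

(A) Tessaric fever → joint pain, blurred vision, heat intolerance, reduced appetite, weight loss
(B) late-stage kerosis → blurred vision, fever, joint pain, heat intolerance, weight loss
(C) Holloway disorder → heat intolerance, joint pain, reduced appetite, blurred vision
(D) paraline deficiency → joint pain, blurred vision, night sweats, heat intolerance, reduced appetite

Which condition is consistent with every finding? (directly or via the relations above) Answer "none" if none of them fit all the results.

none

Testing each hypothesis:
(A) Tessaric fever — fever NO; joint pain yes; blurred vision yes; reduced appetite yes; night sweats NO; weight gain NO
(B) late-stage kerosis — fever yes; joint pain yes; blurred vision yes; reduced appetite NO; night sweats NO; weight gain NO
(C) Holloway disorder — does not account for fever, night sweats, weight gain
(D) paraline deficiency — does not account for fever, weight gain
Every candidate fails on at least one observation.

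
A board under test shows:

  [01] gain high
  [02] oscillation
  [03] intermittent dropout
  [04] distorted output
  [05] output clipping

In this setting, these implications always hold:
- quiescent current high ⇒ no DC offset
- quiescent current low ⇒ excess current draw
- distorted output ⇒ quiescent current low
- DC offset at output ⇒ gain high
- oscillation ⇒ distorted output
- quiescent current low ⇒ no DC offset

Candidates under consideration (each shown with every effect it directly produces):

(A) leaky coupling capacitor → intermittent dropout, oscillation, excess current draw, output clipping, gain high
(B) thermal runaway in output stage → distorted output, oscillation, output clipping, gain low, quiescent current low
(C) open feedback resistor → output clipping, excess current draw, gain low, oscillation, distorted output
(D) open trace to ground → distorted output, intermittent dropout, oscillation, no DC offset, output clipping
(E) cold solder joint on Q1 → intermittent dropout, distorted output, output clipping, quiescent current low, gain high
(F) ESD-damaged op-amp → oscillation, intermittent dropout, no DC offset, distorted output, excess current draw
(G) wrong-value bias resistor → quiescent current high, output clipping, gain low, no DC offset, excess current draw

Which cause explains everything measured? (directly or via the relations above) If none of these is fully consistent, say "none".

Testing each hypothesis:
(A) leaky coupling capacitor — accounts for every observation (distorted output through oscillation → distorted output)
(B) thermal runaway in output stage — fails on gain high, intermittent dropout (predicts gain low, not gain high)
(C) open feedback resistor — fails on gain high, intermittent dropout (predicts gain low, not gain high)
(D) open trace to ground — does not account for gain high
(E) cold solder joint on Q1 — gain high ✓; oscillation ✗; intermittent dropout ✓; distorted output ✓; output clipping ✓
(F) ESD-damaged op-amp — does not account for gain high, output clipping
(G) wrong-value bias resistor — gain high ✗; oscillation ✗; intermittent dropout ✗; distorted output ✗; output clipping ✓
Only (A) is consistent with every observation.

A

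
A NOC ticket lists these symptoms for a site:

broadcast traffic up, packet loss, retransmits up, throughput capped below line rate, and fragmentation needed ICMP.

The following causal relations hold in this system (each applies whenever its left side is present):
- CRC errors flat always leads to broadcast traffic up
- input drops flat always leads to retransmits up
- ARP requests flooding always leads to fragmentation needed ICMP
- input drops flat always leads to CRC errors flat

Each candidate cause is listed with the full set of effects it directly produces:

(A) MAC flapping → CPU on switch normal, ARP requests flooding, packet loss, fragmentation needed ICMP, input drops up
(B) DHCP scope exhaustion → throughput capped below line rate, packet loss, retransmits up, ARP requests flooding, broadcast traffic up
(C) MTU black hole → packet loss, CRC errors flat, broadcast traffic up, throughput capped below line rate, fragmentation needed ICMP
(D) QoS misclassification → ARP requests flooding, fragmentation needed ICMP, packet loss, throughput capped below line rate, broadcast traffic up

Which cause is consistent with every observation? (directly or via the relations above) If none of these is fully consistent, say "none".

Testing each hypothesis:
(A) MAC flapping — does not account for broadcast traffic up, retransmits up, throughput capped below line rate
(B) DHCP scope exhaustion — broadcast traffic up yes; packet loss yes; retransmits up yes; throughput capped below line rate yes; fragmentation needed ICMP yes (through ARP requests flooding → fragmentation needed ICMP)
(C) MTU black hole — broadcast traffic up yes; packet loss yes; retransmits up NO; throughput capped below line rate yes; fragmentation needed ICMP yes
(D) QoS misclassification — broadcast traffic up yes; packet loss yes; retransmits up NO; throughput capped below line rate yes; fragmentation needed ICMP yes
(B) is the only candidate with no mismatches.

B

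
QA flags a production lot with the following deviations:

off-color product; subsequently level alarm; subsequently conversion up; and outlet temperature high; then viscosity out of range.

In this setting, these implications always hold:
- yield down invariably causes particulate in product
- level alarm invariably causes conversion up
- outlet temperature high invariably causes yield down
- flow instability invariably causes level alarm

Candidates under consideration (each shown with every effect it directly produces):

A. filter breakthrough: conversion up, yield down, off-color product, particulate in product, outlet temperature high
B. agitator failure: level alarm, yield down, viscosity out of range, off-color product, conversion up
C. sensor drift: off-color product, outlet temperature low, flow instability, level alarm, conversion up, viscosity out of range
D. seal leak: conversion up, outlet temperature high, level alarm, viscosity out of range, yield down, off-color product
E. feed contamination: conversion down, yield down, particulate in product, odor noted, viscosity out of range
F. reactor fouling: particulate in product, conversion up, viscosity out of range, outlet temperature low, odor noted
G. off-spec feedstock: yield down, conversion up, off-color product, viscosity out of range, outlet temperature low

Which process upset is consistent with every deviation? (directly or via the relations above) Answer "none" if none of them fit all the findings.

Testing each hypothesis:
(A) filter breakthrough — off-color product +; level alarm -; conversion up +; outlet temperature high +; viscosity out of range -
(B) agitator failure — off-color product +; level alarm +; conversion up +; outlet temperature high -; viscosity out of range +
(C) sensor drift — fails on outlet temperature high (predicts outlet temperature low, not outlet temperature high)
(D) seal leak — accounts for every observation
(E) feed contamination — fails on off-color product, level alarm, conversion up, outlet temperature high (predicts conversion down, not conversion up)
(F) reactor fouling — fails on off-color product, level alarm, outlet temperature high (predicts outlet temperature low, not outlet temperature high)
(G) off-spec feedstock — fails on level alarm, outlet temperature high (predicts outlet temperature low, not outlet temperature high)
Only (D) is consistent with every observation.

D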